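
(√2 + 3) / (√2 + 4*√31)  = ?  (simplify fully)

(-3*√2 - 2 + 4*√62 + 12*√31)/494

Multiply numerator and denominator by -4*√31 + √2.
Denominator becomes -494; numerator becomes -12*√31 - 4*√62 + 2 + 3*√2.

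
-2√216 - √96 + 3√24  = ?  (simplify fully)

2√216 = 12*√6; √96 = 4*√6; 3√24 = 6*√6
Combine: (-12 - 4 + 6)·√6 = -10*√6

-10*√6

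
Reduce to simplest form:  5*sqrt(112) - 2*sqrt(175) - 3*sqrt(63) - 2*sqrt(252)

5*sqrt(112) = 20*sqrt(7); 2*sqrt(175) = 10*sqrt(7); 3*sqrt(63) = 9*sqrt(7); 2*sqrt(252) = 12*sqrt(7)
Combine: (20 - 10 - 9 - 12)·sqrt(7) = -11*sqrt(7)

-11*sqrt(7)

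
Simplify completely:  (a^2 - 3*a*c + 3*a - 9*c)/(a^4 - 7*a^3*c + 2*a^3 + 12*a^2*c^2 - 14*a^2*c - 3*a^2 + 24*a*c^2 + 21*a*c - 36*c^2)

1/(a^2 - 4*a*c - a + 4*c)

Factor: a^2 - 3*a*c + 3*a - 9*c = (a + 3)*(a - 3*c);  a^4 - 7*a^3*c + 2*a^3 + 12*a^2*c^2 - 14*a^2*c - 3*a^2 + 24*a*c^2 + 21*a*c - 36*c^2 = (a - 3*c)*(a - 1)*(a + 3)*(a - 4*c)
Cancel the common factors (a + 3), (a - 3*c).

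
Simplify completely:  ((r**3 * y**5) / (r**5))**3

y**15/r**6

Inside the bracket: (r**-2) * y**5
Raise to the power 3: (r**-6) * y**15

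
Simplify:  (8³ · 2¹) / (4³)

2^4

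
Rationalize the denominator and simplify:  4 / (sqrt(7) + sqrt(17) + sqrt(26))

(-sqrt(3094) - sqrt(26) + 8*sqrt(17) + 18*sqrt(7))/59

Group as (sqrt(7) + sqrt(26)) + sqrt(17); multiply by (sqrt(7) + sqrt(26)) - sqrt(17), then rationalise the remaining surd.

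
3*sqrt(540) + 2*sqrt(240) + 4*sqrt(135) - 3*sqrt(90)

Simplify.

-9*sqrt(10) + 38*sqrt(15)

3*sqrt(540) = 18*sqrt(15); 2*sqrt(240) = 8*sqrt(15); 4*sqrt(135) = 12*sqrt(15); 3*sqrt(90) = 9*sqrt(10)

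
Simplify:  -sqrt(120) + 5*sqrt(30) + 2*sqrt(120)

7*sqrt(30)

sqrt(120) = 2*sqrt(30); 5*sqrt(30) = 5*sqrt(30); 2*sqrt(120) = 4*sqrt(30)
Combine: (-2 + 5 + 4)·sqrt(30) = 7*sqrt(30)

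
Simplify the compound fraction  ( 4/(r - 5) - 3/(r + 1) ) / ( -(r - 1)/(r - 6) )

Numerator: 4/(r - 5) - 3/(r + 1) = (r + 19)/(r² - 4*r - 5)
Denominator: -(r - 1)/(r - 6) = (-r + 1)/(r - 6)
Divide: ((r + 19)/(r² - 4*r - 5)) · ((r - 6)/(-r + 1)) = (-r² - 13*r + 114)/(r³ - 5*r² - r + 5)

(-r² - 13*r + 114)/(r³ - 5*r² - r + 5)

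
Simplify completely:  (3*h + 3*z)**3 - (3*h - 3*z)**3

54*z*(3*h**2 + z**2)

Only the odd-power cross terms survive.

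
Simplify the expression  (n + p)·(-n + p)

-n² + p²

(p)^2 - (n)^2 = -n² + p².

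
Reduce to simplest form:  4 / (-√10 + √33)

(4*√10 + 4*√33)/23

Multiply numerator and denominator by √10 + √33.
Denominator becomes 23; numerator becomes 4*√10 + 4*√33.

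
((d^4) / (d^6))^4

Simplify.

d^(-8)

Inside the bracket: (d^-2)
Raise to the power 4: (d^-8)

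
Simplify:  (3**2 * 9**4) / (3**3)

3**7

3**2 = 3**2; 9**4 = 3**8; 3**3 = 3**3
Combine exponents: 3**7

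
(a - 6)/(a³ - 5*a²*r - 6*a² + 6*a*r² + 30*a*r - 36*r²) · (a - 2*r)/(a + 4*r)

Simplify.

-1/(-a² - a*r + 12*r²)

Factor: a³ - 5*a²*r - 6*a² + 6*a*r² + 30*a*r - 36*r² = (a - 3*r)·(a - 6)·(a - 2*r)
Cancel the common factors (a - 6), (a - 2*r).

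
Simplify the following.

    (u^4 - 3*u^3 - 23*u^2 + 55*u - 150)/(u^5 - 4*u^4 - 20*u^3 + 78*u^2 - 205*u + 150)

1/(u - 1)

Factor: u^4 - 3*u^3 - 23*u^2 + 55*u - 150 = (u^2 - 2*u + 5)*(u + 5)*(u - 6);  u^5 - 4*u^4 - 20*u^3 + 78*u^2 - 205*u + 150 = (u - 6)*(u + 5)*(u^2 - 2*u + 5)*(u - 1)
Cancel the common factors (u^2 - 2*u + 5), (u - 6), (u + 5).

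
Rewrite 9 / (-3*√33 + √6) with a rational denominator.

Multiply numerator and denominator by √6 + 3*√33.
Denominator becomes -291; numerator becomes 9*√6 + 27*√33.

(-9*√33 - 3*√6)/97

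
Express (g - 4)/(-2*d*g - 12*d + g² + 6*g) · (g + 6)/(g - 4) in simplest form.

Factor: -2*d*g - 12*d + g² + 6*g = (-2*d + g)·(g + 6)
Cancel the common factors (g - 4), (g + 6).

-1/(2*d - g)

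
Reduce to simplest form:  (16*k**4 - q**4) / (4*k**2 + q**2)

16*k**4 - q**4 factors as -(-2*k + q)*(2*k + q)*(4*k**2 + q**2).

4*k**2 - q**2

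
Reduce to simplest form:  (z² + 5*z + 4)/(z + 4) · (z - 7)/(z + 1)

z - 7

Factor: z² + 5*z + 4 = (z + 4)·(z + 1)
Cancel the common factors (z + 4), (z + 1).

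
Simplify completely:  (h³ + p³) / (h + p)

h^3 + p^3 = (h + p)(h² - h*p + p²).

h² - h*p + p²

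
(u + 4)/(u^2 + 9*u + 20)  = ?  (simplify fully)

1/(u + 5)

Factor: u^2 + 9*u + 20 = (u + 4)*(u + 5)
Cancel the common factor (u + 4).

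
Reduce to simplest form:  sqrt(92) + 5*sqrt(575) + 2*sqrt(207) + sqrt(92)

sqrt(92) = 2*sqrt(23); 5*sqrt(575) = 25*sqrt(23); 2*sqrt(207) = 6*sqrt(23); sqrt(92) = 2*sqrt(23)
Combine: (2 + 25 + 6 + 2)·sqrt(23) = 35*sqrt(23)

35*sqrt(23)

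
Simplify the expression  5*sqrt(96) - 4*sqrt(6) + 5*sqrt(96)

36*sqrt(6)

5*sqrt(96) = 20*sqrt(6); 4*sqrt(6) = 4*sqrt(6); 5*sqrt(96) = 20*sqrt(6)
Combine: (20 - 4 + 20)·sqrt(6) = 36*sqrt(6)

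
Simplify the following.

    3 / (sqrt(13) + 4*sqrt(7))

(-sqrt(13) + 4*sqrt(7))/33

Multiply numerator and denominator by -sqrt(13) + 4*sqrt(7).
Denominator becomes 99; numerator becomes -3*sqrt(13) + 12*sqrt(7).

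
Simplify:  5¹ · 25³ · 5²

5¹ = 5^1; 25³ = 5^6; 5² = 5^2
Combine exponents: 5^9

5^9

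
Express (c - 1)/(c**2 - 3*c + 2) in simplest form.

1/(c - 2)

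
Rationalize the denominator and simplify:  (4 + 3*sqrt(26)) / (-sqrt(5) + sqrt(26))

Multiply numerator and denominator by sqrt(5) + sqrt(26).
Denominator becomes 21; numerator becomes 4*sqrt(5) + 4*sqrt(26) + 3*sqrt(130) + 78.

(4*sqrt(5) + 4*sqrt(26) + 3*sqrt(130) + 78)/21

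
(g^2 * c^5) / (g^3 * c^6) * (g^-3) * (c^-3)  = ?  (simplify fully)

Quotient: (g^-1) * (c^-1)
Multiply by (g^-3) * (c^-3): add exponents.

1/(c^4*g^4)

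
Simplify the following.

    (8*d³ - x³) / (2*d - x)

Factor as (a-b)(a^2+ab+b^2) with a=(2*d), b=x.

4*d² + 2*d*x + x²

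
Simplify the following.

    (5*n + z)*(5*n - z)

Product of conjugates: (P+Q)(P-Q) = P**2 - Q**2.

25*n**2 - z**2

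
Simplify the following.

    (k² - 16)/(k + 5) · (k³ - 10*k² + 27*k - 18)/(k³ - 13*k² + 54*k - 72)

Factor: k² - 16 = (k - 4)·(k + 4);  k³ - 10*k² + 27*k - 18 = (k - 6)·(k - 1)·(k - 3);  k³ - 13*k² + 54*k - 72 = (k - 6)·(k - 4)·(k - 3)
Cancel the common factors (k - 3), (k - 4), (k - 6).

(k² + 3*k - 4)/(k + 5)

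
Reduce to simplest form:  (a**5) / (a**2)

Quotient: a**3

a**3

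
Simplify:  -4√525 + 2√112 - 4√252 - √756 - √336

-30*√21 - 16*√7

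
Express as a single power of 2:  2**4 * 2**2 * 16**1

2**10

2**4 = 2**4; 2**2 = 2**2; 16**1 = 2**4
Combine exponents: 2**10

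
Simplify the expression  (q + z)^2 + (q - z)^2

2*q^2 + 2*z^2

Write as f(q,z) + f(q,-z) and expand.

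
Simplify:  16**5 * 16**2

2**28

16**5 = 2**20; 16**2 = 2**8
Combine exponents: 2**28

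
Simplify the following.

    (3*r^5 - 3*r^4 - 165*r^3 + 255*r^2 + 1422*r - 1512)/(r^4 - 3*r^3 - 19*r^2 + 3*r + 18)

(3*r^2 + 9*r - 84)/(r + 1)

Factor: 3*r^5 - 3*r^4 - 165*r^3 + 255*r^2 + 1422*r - 1512 = 3*(r - 6)*(r - 4)*(r - 1)*(r + 7)*(r + 3);  r^4 - 3*r^3 - 19*r^2 + 3*r + 18 = (r + 1)*(r - 1)*(r - 6)*(r + 3)
Cancel the common factors (r + 3), (r - 6), (r - 1).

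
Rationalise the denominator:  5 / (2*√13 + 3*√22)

(-10*√13 + 15*√22)/146

Multiply numerator and denominator by -2*√13 + 3*√22.
Denominator becomes 146; numerator becomes -10*√13 + 15*√22.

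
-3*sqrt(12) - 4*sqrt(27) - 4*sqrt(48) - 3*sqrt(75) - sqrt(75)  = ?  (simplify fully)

3*sqrt(12) = 6*sqrt(3); 4*sqrt(27) = 12*sqrt(3); 4*sqrt(48) = 16*sqrt(3); 3*sqrt(75) = 15*sqrt(3); sqrt(75) = 5*sqrt(3)
Combine: (-6 - 12 - 16 - 15 - 5)·sqrt(3) = -54*sqrt(3)

-54*sqrt(3)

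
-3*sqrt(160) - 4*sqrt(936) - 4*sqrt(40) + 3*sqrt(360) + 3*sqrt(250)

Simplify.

3*sqrt(160) = 12*sqrt(10); 4*sqrt(936) = 24*sqrt(26); 4*sqrt(40) = 8*sqrt(10); 3*sqrt(360) = 18*sqrt(10); 3*sqrt(250) = 15*sqrt(10)

-24*sqrt(26) + 13*sqrt(10)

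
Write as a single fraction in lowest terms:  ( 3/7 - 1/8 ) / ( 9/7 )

Numerator: 3/7 - 1/8 = 17/56
Denominator: 9/7 = 9/7
Divide: (17/56) · (7/9) = 17/72

17/72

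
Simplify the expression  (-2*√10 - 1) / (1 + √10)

(-19 + √10)/9

Multiply numerator and denominator by -√10 + 1.
Denominator becomes -9; numerator becomes -√10 + 19.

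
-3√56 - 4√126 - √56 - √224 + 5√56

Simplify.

-14*√14

3√56 = 6*√14; 4√126 = 12*√14; √56 = 2*√14; √224 = 4*√14; 5√56 = 10*√14
Combine: (-6 - 12 - 2 - 4 + 10)·√14 = -14*√14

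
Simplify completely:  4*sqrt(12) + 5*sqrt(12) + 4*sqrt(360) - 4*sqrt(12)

10*sqrt(3) + 24*sqrt(10)

4*sqrt(12) = 8*sqrt(3); 5*sqrt(12) = 10*sqrt(3); 4*sqrt(360) = 24*sqrt(10); 4*sqrt(12) = 8*sqrt(3)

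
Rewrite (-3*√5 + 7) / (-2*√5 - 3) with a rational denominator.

(-23*√5 + 51)/11

Multiply numerator and denominator by -3 + 2*√5.
Denominator becomes -11; numerator becomes -51 + 23*√5.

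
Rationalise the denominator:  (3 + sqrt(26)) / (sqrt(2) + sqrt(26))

Multiply numerator and denominator by -sqrt(2) + sqrt(26).
Denominator becomes 24; numerator becomes -2*sqrt(13) - 3*sqrt(2) + 3*sqrt(26) + 26.

(-2*sqrt(13) - 3*sqrt(2) + 3*sqrt(26) + 26)/24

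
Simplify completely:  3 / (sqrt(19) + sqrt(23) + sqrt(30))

Group as (sqrt(23) + sqrt(30)) + sqrt(19); multiply by (sqrt(23) + sqrt(30)) - sqrt(19), then rationalise the remaining surd.

(-3*sqrt(13110) + 18*sqrt(30) + 39*sqrt(23) + 51*sqrt(19))/802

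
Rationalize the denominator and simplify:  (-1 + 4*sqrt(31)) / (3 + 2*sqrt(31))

(-14*sqrt(31) + 251)/115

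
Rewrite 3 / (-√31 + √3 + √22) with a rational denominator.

Group as (√3 + √22) - √31; multiply by (√3 + √22) + √31, then rationalise the remaining surd.

(3*√31 + 6*√22 + 25*√3 + √2046)/38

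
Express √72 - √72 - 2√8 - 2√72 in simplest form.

-16*√2

√72 = 6*√2; √72 = 6*√2; 2√8 = 4*√2; 2√72 = 12*√2
Combine: (6 - 6 - 4 - 12)·√2 = -16*√2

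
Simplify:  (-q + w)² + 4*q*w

(q + w)²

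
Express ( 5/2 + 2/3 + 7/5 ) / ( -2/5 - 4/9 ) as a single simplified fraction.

Numerator: 5/2 + 2/3 + 7/5 = 137/30
Denominator: -2/5 - 4/9 = -38/45
Divide: (137/30) · (-45/38) = -411/76

-411/76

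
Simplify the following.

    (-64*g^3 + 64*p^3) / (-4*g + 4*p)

Apply the difference-of-cubes factorisation and cancel (-4*g + 4*p).

16*g^2 + 16*g*p + 16*p^2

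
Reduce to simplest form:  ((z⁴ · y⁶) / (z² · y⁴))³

Inside the bracket: z² · y²
Raise to the power 3: z⁶ · y⁶

y⁶*z⁶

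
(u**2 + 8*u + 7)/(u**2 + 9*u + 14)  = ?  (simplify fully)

Factor: u**2 + 8*u + 7 = (u + 7)*(u + 1);  u**2 + 9*u + 14 = (u + 2)*(u + 7)
Cancel the common factor (u + 7).

(u + 1)/(u + 2)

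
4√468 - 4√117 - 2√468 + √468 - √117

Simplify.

3*√13

4√468 = 24*√13; 4√117 = 12*√13; 2√468 = 12*√13; √468 = 6*√13; √117 = 3*√13
Combine: (24 - 12 - 12 + 6 - 3)·√13 = 3*√13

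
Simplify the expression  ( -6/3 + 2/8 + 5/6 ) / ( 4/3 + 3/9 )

-11/20

Numerator: -6/3 + 2/8 + 5/6 = -11/12
Denominator: 4/3 + 3/9 = 5/3
Divide: (-11/12) · (3/5) = -11/20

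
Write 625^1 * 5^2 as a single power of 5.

5^6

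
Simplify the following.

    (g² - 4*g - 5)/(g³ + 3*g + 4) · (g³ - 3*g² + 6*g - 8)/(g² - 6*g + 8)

(g - 5)/(g - 4)

Factor: g² - 4*g - 5 = (g - 5)·(g + 1);  g³ + 3*g + 4 = (g² - g + 4)·(g + 1);  g³ - 3*g² + 6*g - 8 = (g - 2)·(g² - g + 4);  g² - 6*g + 8 = (g - 2)·(g - 4)
Cancel the common factors (g² - g + 4), (g + 1), (g - 2).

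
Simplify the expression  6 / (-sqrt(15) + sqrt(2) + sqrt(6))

-42*sqrt(15) - 66*sqrt(6) - 114*sqrt(2) - 72*sqrt(5)

Group as (sqrt(2) + sqrt(6)) - sqrt(15); multiply by (sqrt(2) + sqrt(6)) + sqrt(15), then rationalise the remaining surd.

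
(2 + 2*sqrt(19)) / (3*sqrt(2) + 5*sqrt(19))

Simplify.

Multiply numerator and denominator by -3*sqrt(2) + 5*sqrt(19).
Denominator becomes 457; numerator becomes -6*sqrt(38) - 6*sqrt(2) + 10*sqrt(19) + 190.

(-6*sqrt(38) - 6*sqrt(2) + 10*sqrt(19) + 190)/457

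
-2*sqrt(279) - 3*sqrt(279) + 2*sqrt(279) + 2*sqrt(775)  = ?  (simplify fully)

sqrt(31)

2*sqrt(279) = 6*sqrt(31); 3*sqrt(279) = 9*sqrt(31); 2*sqrt(279) = 6*sqrt(31); 2*sqrt(775) = 10*sqrt(31)
Combine: (-6 - 9 + 6 + 10)·sqrt(31) = sqrt(31)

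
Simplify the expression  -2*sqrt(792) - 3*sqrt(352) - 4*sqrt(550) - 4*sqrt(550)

2*sqrt(792) = 12*sqrt(22); 3*sqrt(352) = 12*sqrt(22); 4*sqrt(550) = 20*sqrt(22); 4*sqrt(550) = 20*sqrt(22)
Combine: (-12 - 12 - 20 - 20)·sqrt(22) = -64*sqrt(22)

-64*sqrt(22)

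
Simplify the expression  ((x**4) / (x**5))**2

x**(-2)

Inside the bracket: (x**-1)
Raise to the power 2: (x**-2)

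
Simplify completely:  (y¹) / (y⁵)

y^(-4)

Quotient: (y^-4)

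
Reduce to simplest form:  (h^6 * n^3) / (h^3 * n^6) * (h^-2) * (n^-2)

h/n^5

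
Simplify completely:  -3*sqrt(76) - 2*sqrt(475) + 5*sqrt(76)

3*sqrt(76) = 6*sqrt(19); 2*sqrt(475) = 10*sqrt(19); 5*sqrt(76) = 10*sqrt(19)
Combine: (-6 - 10 + 10)·sqrt(19) = -6*sqrt(19)

-6*sqrt(19)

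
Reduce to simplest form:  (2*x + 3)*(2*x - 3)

4*x^2 - 9

(2*x)^2 - (3)^2 = 4*x^2 - 9.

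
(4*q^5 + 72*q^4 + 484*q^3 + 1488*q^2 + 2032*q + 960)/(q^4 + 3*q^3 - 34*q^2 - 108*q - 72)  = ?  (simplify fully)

Factor: 4*q^5 + 72*q^4 + 484*q^3 + 1488*q^2 + 2032*q + 960 = 4*(q + 6)*(q + 2)*(q + 5)*(q + 1)*(q + 4);  q^4 + 3*q^3 - 34*q^2 - 108*q - 72 = (q - 6)*(q + 1)*(q + 2)*(q + 6)
Cancel the common factors (q + 2), (q + 6), (q + 1).

(4*q^2 + 36*q + 80)/(q - 6)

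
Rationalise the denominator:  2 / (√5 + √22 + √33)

(-11*√30 - 3*√33 + 8*√22 + 25*√5)/101

Group as (√5 + √22) + √33; multiply by (√5 + √22) - √33, then rationalise the remaining surd.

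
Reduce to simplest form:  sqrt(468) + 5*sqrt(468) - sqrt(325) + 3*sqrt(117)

sqrt(468) = 6*sqrt(13); 5*sqrt(468) = 30*sqrt(13); sqrt(325) = 5*sqrt(13); 3*sqrt(117) = 9*sqrt(13)
Combine: (6 + 30 - 5 + 9)·sqrt(13) = 40*sqrt(13)

40*sqrt(13)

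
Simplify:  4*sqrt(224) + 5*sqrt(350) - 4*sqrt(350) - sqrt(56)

4*sqrt(224) = 16*sqrt(14); 5*sqrt(350) = 25*sqrt(14); 4*sqrt(350) = 20*sqrt(14); sqrt(56) = 2*sqrt(14)
Combine: (16 + 25 - 20 - 2)·sqrt(14) = 19*sqrt(14)

19*sqrt(14)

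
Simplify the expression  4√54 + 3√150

4√54 = 12*√6; 3√150 = 15*√6
Combine: (12 + 15)·√6 = 27*√6

27*√6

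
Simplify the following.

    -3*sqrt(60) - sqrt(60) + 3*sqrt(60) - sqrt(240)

3*sqrt(60) = 6*sqrt(15); sqrt(60) = 2*sqrt(15); 3*sqrt(60) = 6*sqrt(15); sqrt(240) = 4*sqrt(15)
Combine: (-6 - 2 + 6 - 4)·sqrt(15) = -6*sqrt(15)

-6*sqrt(15)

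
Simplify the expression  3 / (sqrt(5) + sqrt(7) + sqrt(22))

(-3*sqrt(770) - 15*sqrt(22) + 30*sqrt(7) + 36*sqrt(5))/20

Group as (sqrt(5) + sqrt(22)) + sqrt(7); multiply by (sqrt(5) + sqrt(22)) - sqrt(7), then rationalise the remaining surd.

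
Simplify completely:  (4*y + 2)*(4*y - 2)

16*y**2 - 4

Product of conjugates: (P+Q)(P-Q) = P**2 - Q**2.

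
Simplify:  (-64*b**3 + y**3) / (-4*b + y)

16*b**2 + 4*b*y + y**2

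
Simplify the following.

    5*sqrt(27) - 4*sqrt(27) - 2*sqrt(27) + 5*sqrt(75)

5*sqrt(27) = 15*sqrt(3); 4*sqrt(27) = 12*sqrt(3); 2*sqrt(27) = 6*sqrt(3); 5*sqrt(75) = 25*sqrt(3)
Combine: (15 - 12 - 6 + 25)·sqrt(3) = 22*sqrt(3)

22*sqrt(3)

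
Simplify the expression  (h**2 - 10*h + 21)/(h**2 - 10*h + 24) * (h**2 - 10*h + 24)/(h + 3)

Factor: h**2 - 10*h + 21 = (h - 3)*(h - 7);  h**2 - 10*h + 24 = (h - 6)*(h - 4);  h**2 - 10*h + 24 = (h - 6)*(h - 4)
Cancel the common factors (h - 4), (h - 6).

(h**2 - 10*h + 21)/(h + 3)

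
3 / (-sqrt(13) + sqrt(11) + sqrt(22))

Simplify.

(-30*sqrt(13) + 3*sqrt(22) + 36*sqrt(11) + 33*sqrt(26))/284

Group as (sqrt(11) + sqrt(22)) - sqrt(13); multiply by (sqrt(11) + sqrt(22)) + sqrt(13), then rationalise the remaining surd.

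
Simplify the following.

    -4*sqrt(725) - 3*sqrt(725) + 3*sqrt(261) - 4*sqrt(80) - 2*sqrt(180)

4*sqrt(725) = 20*sqrt(29); 3*sqrt(725) = 15*sqrt(29); 3*sqrt(261) = 9*sqrt(29); 4*sqrt(80) = 16*sqrt(5); 2*sqrt(180) = 12*sqrt(5)

-26*sqrt(29) - 28*sqrt(5)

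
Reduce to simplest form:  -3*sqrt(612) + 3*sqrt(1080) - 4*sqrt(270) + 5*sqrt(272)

2*sqrt(17) + 6*sqrt(30)

3*sqrt(612) = 18*sqrt(17); 3*sqrt(1080) = 18*sqrt(30); 4*sqrt(270) = 12*sqrt(30); 5*sqrt(272) = 20*sqrt(17)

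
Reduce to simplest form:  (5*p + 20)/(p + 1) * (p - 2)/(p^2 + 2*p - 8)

Factor: 5*p + 20 = 5*(p + 4);  p^2 + 2*p - 8 = (p - 2)*(p + 4)
Cancel the common factors (p - 2), (p + 4).

5/(p + 1)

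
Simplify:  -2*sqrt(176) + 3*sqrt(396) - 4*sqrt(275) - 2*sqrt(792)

-12*sqrt(22) - 10*sqrt(11)

2*sqrt(176) = 8*sqrt(11); 3*sqrt(396) = 18*sqrt(11); 4*sqrt(275) = 20*sqrt(11); 2*sqrt(792) = 12*sqrt(22)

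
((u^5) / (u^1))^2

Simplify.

Inside the bracket: u^4
Raise to the power 2: u^8

u^8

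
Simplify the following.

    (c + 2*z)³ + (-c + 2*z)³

12*c²*z + 16*z³

Write as f((2*z),c) + f((2*z),-c) and expand.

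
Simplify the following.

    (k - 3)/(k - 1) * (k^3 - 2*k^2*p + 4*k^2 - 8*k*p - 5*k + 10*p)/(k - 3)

k^2 - 2*k*p + 5*k - 10*p

Factor: k^3 - 2*k^2*p + 4*k^2 - 8*k*p - 5*k + 10*p = (k - 2*p)*(k - 1)*(k + 5)
Cancel the common factors (k - 3), (k - 1).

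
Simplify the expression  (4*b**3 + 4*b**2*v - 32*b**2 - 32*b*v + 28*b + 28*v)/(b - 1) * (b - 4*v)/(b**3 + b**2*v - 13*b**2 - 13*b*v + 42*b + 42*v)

(4*b - 16*v)/(b - 6)

Factor: 4*b**3 + 4*b**2*v - 32*b**2 - 32*b*v + 28*b + 28*v = 4*(b - 7)*(b - 1)*(b + v);  b**3 + b**2*v - 13*b**2 - 13*b*v + 42*b + 42*v = (b + v)*(b - 6)*(b - 7)
Cancel the common factors (b - 7), (b + v), (b - 1).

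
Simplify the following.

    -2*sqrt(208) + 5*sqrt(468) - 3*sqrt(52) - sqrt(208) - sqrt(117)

9*sqrt(13)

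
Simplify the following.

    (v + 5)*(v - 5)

Difference of squares with P = v, Q = 5.

v**2 - 25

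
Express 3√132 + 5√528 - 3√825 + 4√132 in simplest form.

3√132 = 6*√33; 5√528 = 20*√33; 3√825 = 15*√33; 4√132 = 8*√33
Combine: (6 + 20 - 15 + 8)·√33 = 19*√33

19*√33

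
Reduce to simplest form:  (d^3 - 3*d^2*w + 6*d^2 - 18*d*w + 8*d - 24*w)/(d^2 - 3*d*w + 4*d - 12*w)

Factor: d^3 - 3*d^2*w + 6*d^2 - 18*d*w + 8*d - 24*w = (d + 2)*(d - 3*w)*(d + 4);  d^2 - 3*d*w + 4*d - 12*w = (d - 3*w)*(d + 4)
Cancel the common factors (d + 4), (d - 3*w).

d + 2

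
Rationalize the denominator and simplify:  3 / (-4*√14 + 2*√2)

Multiply numerator and denominator by 2*√2 + 4*√14.
Denominator becomes -216; numerator becomes 6*√2 + 12*√14.

(-2*√14 - √2)/36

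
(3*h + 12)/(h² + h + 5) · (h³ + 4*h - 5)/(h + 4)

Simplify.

3*h - 3

Factor: 3*h + 12 = 3·(h + 4);  h³ + 4*h - 5 = (h - 1)·(h² + h + 5)
Cancel the common factors (h² + h + 5), (h + 4).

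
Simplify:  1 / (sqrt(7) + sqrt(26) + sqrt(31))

Group as (sqrt(26) + sqrt(31)) + sqrt(7); multiply by (sqrt(26) + sqrt(31)) - sqrt(7), then rationalise the remaining surd.

(-sqrt(5642) + sqrt(31) + 6*sqrt(26) + 25*sqrt(7))/362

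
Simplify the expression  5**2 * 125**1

5**5

5**2 = 5**2; 125**1 = 5**3
Combine exponents: 5**5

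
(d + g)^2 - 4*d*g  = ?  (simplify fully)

Expand the square and combine the 4*d*g term.

(d - g)^2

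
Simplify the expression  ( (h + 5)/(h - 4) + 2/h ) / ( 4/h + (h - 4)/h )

Numerator: (h + 5)/(h - 4) + 2/h = (h^2 + 7*h - 8)/(h^2 - 4*h)
Denominator: 4/h + (h - 4)/h = 1
Divide: ((h^2 + 7*h - 8)/(h^2 - 4*h)) · (1) = (h^2 + 7*h - 8)/(h^2 - 4*h)

(h^2 + 7*h - 8)/(h^2 - 4*h)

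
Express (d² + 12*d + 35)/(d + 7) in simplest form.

d + 5

Factor: d² + 12*d + 35 = (d + 5)·(d + 7)
Cancel the common factor (d + 7).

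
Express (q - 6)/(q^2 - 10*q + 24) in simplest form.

1/(q - 4)

Factor: q^2 - 10*q + 24 = (q - 6)*(q - 4)
Cancel the common factor (q - 6).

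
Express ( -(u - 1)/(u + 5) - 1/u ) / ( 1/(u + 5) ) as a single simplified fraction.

(-u**2 - 5)/u

Numerator: -(u - 1)/(u + 5) - 1/u = (-u**2 - 5)/(u**2 + 5*u)
Denominator: 1/(u + 5) = 1/(u + 5)
Divide: ((-u**2 - 5)/(u**2 + 5*u)) · (u + 5) = (-u**2 - 5)/u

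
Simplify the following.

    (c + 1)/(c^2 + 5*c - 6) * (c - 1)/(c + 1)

1/(c + 6)

Factor: c^2 + 5*c - 6 = (c - 1)*(c + 6)
Cancel the common factors (c + 1), (c - 1).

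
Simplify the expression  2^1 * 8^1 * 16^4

2^20

2^1 = 2^1; 8^1 = 2^3; 16^4 = 2^16
Combine exponents: 2^20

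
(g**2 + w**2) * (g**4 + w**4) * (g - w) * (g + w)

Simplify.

g**8 - w**8

(g+w)(g-w) = g**2 - w**2; continue pairing.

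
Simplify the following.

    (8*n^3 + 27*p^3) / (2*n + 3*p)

4*n^2 - 6*n*p + 9*p^2

Apply the sum-of-cubes factorisation and cancel (2*n + 3*p).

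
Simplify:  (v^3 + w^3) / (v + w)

v^2 - v*w + w^2

Factor as (a+b)(a^2-ab+b^2) with a=w, b=v.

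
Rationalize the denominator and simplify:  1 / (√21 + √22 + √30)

(-12*√385 + 13*√30 + 29*√22 + 31*√21)/1679

Group as (√22 + √30) + √21; multiply by (√22 + √30) - √21, then rationalise the remaining surd.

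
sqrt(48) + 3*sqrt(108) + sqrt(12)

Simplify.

24*sqrt(3)

sqrt(48) = 4*sqrt(3); 3*sqrt(108) = 18*sqrt(3); sqrt(12) = 2*sqrt(3)
Combine: (4 + 18 + 2)·sqrt(3) = 24*sqrt(3)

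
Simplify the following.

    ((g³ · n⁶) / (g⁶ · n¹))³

n^15/g⁹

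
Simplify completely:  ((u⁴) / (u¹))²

Inside the bracket: u³
Raise to the power 2: u⁶

u⁶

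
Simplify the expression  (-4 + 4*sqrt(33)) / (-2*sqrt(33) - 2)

Multiply numerator and denominator by -2 + 2*sqrt(33).
Denominator becomes -128; numerator becomes -16*sqrt(33) + 272.

(-17 + sqrt(33))/8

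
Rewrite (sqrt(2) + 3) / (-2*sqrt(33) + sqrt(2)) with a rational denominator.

(-6*sqrt(33) - 2*sqrt(66) - 3*sqrt(2) - 2)/130

Multiply numerator and denominator by sqrt(2) + 2*sqrt(33).
Denominator becomes -130; numerator becomes 2 + 3*sqrt(2) + 2*sqrt(66) + 6*sqrt(33).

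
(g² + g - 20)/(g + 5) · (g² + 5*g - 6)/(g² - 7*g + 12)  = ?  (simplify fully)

(g² + 5*g - 6)/(g - 3)

Factor: g² + g - 20 = (g - 4)·(g + 5);  g² + 5*g - 6 = (g - 1)·(g + 6);  g² - 7*g + 12 = (g - 4)·(g - 3)
Cancel the common factors (g - 4), (g + 5).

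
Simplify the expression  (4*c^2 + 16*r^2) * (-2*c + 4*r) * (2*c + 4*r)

-16*c^4 + 256*r^4

Telescope via difference of squares: ((4*r)+(2*c))((4*r)-(2*c)) = -4*c^2 + 16*r^2, then repeat with the next factor.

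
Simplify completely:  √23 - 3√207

-8*√23

√23 = √23; 3√207 = 9*√23
Combine: (1 - 9)·√23 = -8*√23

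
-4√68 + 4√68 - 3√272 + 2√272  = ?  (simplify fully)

4√68 = 8*√17; 4√68 = 8*√17; 3√272 = 12*√17; 2√272 = 8*√17
Combine: (-8 + 8 - 12 + 8)·√17 = -4*√17

-4*√17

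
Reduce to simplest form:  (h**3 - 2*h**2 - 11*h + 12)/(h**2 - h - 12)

h - 1

Factor: h**3 - 2*h**2 - 11*h + 12 = (h - 4)*(h - 1)*(h + 3);  h**2 - h - 12 = (h - 4)*(h + 3)
Cancel the common factors (h + 3), (h - 4).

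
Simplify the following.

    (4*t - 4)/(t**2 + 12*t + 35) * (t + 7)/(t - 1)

4/(t + 5)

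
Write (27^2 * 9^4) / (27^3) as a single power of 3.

27^2 = 3^6; 9^4 = 3^8; 27^3 = 3^9
Combine exponents: 3^5

3^5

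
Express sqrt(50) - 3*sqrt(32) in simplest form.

sqrt(50) = 5*sqrt(2); 3*sqrt(32) = 12*sqrt(2)
Combine: (5 - 12)·sqrt(2) = -7*sqrt(2)

-7*sqrt(2)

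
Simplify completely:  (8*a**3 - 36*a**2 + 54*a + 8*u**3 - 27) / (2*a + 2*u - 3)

Factor as (a+b)(a**2-ab+b**2) with a=(2*u), b=(2*a - 3).

4*a**2 - 4*a*u - 12*a + 4*u**2 + 6*u + 9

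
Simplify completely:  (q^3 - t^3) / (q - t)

Apply the difference-of-cubes factorisation and cancel (q - t).

q^2 + q*t + t^2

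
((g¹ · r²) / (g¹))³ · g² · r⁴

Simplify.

g²*r^10

Inside the bracket: r²
Raise to the power 3: r⁶
Multiply by g² · r⁴: add exponents.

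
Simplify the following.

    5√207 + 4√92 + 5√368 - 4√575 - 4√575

5√207 = 15*√23; 4√92 = 8*√23; 5√368 = 20*√23; 4√575 = 20*√23; 4√575 = 20*√23
Combine: (15 + 8 + 20 - 20 - 20)·√23 = 3*√23

3*√23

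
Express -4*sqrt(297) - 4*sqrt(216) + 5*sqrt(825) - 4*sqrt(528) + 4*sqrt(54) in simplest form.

-12*sqrt(6) - 3*sqrt(33)

4*sqrt(297) = 12*sqrt(33); 4*sqrt(216) = 24*sqrt(6); 5*sqrt(825) = 25*sqrt(33); 4*sqrt(528) = 16*sqrt(33); 4*sqrt(54) = 12*sqrt(6)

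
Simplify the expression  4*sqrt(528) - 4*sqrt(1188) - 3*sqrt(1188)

-26*sqrt(33)

4*sqrt(528) = 16*sqrt(33); 4*sqrt(1188) = 24*sqrt(33); 3*sqrt(1188) = 18*sqrt(33)
Combine: (16 - 24 - 18)·sqrt(33) = -26*sqrt(33)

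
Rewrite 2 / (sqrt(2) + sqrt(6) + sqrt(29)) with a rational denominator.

(-50*sqrt(6) - 66*sqrt(2) + 8*sqrt(87) + 42*sqrt(29))/393

Group as (sqrt(2) + sqrt(29)) + sqrt(6); multiply by (sqrt(2) + sqrt(29)) - sqrt(6), then rationalise the remaining surd.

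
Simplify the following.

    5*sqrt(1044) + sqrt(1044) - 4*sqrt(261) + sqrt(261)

5*sqrt(1044) = 30*sqrt(29); sqrt(1044) = 6*sqrt(29); 4*sqrt(261) = 12*sqrt(29); sqrt(261) = 3*sqrt(29)
Combine: (30 + 6 - 12 + 3)·sqrt(29) = 27*sqrt(29)

27*sqrt(29)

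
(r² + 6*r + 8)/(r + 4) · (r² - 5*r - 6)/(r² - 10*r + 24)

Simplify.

(r² + 3*r + 2)/(r - 4)

Factor: r² + 6*r + 8 = (r + 2)·(r + 4);  r² - 5*r - 6 = (r + 1)·(r - 6);  r² - 10*r + 24 = (r - 6)·(r - 4)
Cancel the common factors (r + 4), (r - 6).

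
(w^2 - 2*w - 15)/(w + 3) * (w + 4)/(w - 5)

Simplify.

Factor: w^2 - 2*w - 15 = (w + 3)*(w - 5)
Cancel the common factors (w + 3), (w - 5).

w + 4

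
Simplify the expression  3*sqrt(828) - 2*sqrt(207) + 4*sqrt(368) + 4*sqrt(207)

40*sqrt(23)

3*sqrt(828) = 18*sqrt(23); 2*sqrt(207) = 6*sqrt(23); 4*sqrt(368) = 16*sqrt(23); 4*sqrt(207) = 12*sqrt(23)
Combine: (18 - 6 + 16 + 12)·sqrt(23) = 40*sqrt(23)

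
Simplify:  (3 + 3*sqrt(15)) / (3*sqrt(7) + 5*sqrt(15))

(-3*sqrt(105) - 3*sqrt(7) + 5*sqrt(15) + 75)/104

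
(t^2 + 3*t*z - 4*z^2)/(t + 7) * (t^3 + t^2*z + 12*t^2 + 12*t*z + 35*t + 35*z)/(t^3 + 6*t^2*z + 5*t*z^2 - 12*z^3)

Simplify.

(t^2 + t*z + 5*t + 5*z)/(t + 3*z)

Factor: t^2 + 3*t*z - 4*z^2 = (t + 4*z)*(t - z);  t^3 + t^2*z + 12*t^2 + 12*t*z + 35*t + 35*z = (t + z)*(t + 7)*(t + 5);  t^3 + 6*t^2*z + 5*t*z^2 - 12*z^3 = (t + 4*z)*(t + 3*z)*(t - z)
Cancel the common factors (t - z), (t + 4*z), (t + 7).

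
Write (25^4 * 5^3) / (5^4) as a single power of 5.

5^7

25^4 = 5^8; 5^3 = 5^3; 5^4 = 5^4
Combine exponents: 5^7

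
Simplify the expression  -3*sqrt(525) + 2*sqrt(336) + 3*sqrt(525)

3*sqrt(525) = 15*sqrt(21); 2*sqrt(336) = 8*sqrt(21); 3*sqrt(525) = 15*sqrt(21)
Combine: (-15 + 8 + 15)·sqrt(21) = 8*sqrt(21)

8*sqrt(21)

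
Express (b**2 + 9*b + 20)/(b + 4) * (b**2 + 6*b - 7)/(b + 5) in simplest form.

Factor: b**2 + 9*b + 20 = (b + 4)*(b + 5);  b**2 + 6*b - 7 = (b + 7)*(b - 1)
Cancel the common factors (b + 4), (b + 5).

b**2 + 6*b - 7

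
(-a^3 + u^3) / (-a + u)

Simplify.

a^2 + a*u + u^2

u^3 - a^3 = (-a + u)(a^2 + a*u + u^2).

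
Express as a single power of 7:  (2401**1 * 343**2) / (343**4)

7**(-2)

2401**1 = 7**4; 343**2 = 7**6; 343**4 = 7**12
Combine exponents: 7**(-2)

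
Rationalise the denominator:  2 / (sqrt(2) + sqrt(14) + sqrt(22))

(-2*sqrt(154) - 3*sqrt(22) + 5*sqrt(14) + 17*sqrt(2))/19

Group as (sqrt(2) + sqrt(14)) + sqrt(22); multiply by (sqrt(2) + sqrt(14)) - sqrt(22), then rationalise the remaining surd.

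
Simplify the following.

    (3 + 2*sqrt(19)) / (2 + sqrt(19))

Multiply numerator and denominator by -sqrt(19) + 2.
Denominator becomes -15; numerator becomes -32 + sqrt(19).

(-sqrt(19) + 32)/15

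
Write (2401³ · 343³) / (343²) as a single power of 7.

2401³ = 7^12; 343³ = 7^9; 343² = 7^6
Combine exponents: 7^15

7^15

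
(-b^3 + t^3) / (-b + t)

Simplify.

Apply the difference-of-cubes factorisation and cancel (-b + t).

b^2 + b*t + t^2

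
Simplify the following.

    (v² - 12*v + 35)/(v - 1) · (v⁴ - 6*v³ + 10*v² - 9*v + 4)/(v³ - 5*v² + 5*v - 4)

Factor: v² - 12*v + 35 = (v - 7)·(v - 5);  v⁴ - 6*v³ + 10*v² - 9*v + 4 = (v - 4)·(v - 1)·(v² - v + 1);  v³ - 5*v² + 5*v - 4 = (v² - v + 1)·(v - 4)
Cancel the common factors (v² - v + 1), (v - 1), (v - 4).

v² - 12*v + 35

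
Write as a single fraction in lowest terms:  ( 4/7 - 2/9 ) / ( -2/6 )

Numerator: 4/7 - 2/9 = 22/63
Denominator: -2/6 = -1/3
Divide: (22/63) · (-3) = -22/21

-22/21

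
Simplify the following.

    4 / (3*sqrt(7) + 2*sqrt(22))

Multiply numerator and denominator by -3*sqrt(7) + 2*sqrt(22).
Denominator becomes 25; numerator becomes -12*sqrt(7) + 8*sqrt(22).

(-12*sqrt(7) + 8*sqrt(22))/25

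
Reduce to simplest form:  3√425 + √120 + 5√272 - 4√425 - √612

2*√30 + 9*√17

3√425 = 15*√17; √120 = 2*√30; 5√272 = 20*√17; 4√425 = 20*√17; √612 = 6*√17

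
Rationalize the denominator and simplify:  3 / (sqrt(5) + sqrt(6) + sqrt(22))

-63*sqrt(6) - 69*sqrt(5) + 12*sqrt(165) + 33*sqrt(22)

Group as (sqrt(5) + sqrt(22)) + sqrt(6); multiply by (sqrt(5) + sqrt(22)) - sqrt(6), then rationalise the remaining surd.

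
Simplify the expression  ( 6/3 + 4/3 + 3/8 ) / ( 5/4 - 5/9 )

Numerator: 6/3 + 4/3 + 3/8 = 89/24
Denominator: 5/4 - 5/9 = 25/36
Divide: (89/24) · (36/25) = 267/50

267/50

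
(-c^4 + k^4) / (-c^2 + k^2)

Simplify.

Factor k^4 - c^4 and cancel (-c^2 + k^2).

c^2 + k^2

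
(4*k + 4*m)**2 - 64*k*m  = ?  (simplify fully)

Expand the square and combine the 64*k*m term.

16*(k - m)**2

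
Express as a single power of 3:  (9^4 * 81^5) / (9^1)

3^26

9^4 = 3^8; 81^5 = 3^20; 9^1 = 3^2
Combine exponents: 3^26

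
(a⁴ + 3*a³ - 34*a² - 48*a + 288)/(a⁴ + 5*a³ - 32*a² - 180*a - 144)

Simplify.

(a² - 7*a + 12)/(a² - 5*a - 6)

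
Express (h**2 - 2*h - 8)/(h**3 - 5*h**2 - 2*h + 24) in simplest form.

Factor: h**2 - 2*h - 8 = (h + 2)*(h - 4);  h**3 - 5*h**2 - 2*h + 24 = (h - 4)*(h + 2)*(h - 3)
Cancel the common factors (h - 4), (h + 2).

1/(h - 3)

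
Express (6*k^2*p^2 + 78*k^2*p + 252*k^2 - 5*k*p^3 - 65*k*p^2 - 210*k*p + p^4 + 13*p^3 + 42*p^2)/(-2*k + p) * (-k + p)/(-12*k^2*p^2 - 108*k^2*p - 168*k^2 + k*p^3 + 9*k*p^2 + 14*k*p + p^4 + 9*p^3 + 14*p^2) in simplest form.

(-k*p - 6*k + p^2 + 6*p)/(4*k*p + 8*k + p^2 + 2*p)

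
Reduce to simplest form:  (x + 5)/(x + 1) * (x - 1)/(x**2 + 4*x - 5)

Factor: x**2 + 4*x - 5 = (x + 5)*(x - 1)
Cancel the common factors (x - 1), (x + 5).

1/(x + 1)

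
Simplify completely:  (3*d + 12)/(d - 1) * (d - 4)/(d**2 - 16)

Factor: 3*d + 12 = 3*(d + 4);  d**2 - 16 = (d + 4)*(d - 4)
Cancel the common factors (d + 4), (d - 4).

3/(d - 1)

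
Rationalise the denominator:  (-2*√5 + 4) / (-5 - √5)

(-15 + 7*√5)/10

Multiply numerator and denominator by -5 + √5.
Denominator becomes 20; numerator becomes -30 + 14*√5.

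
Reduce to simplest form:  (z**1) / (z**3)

z**(-2)

Quotient: (z**-2)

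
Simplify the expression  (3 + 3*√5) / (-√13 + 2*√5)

Multiply numerator and denominator by √13 + 2*√5.
Denominator becomes 7; numerator becomes 3*√13 + 6*√5 + 3*√65 + 30.

(3*√13 + 6*√5 + 3*√65 + 30)/7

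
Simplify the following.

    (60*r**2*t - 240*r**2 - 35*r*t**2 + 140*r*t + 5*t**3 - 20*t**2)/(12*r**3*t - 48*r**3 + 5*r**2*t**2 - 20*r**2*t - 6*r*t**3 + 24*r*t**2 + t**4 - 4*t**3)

5/(r + t)

Factor: 60*r**2*t - 240*r**2 - 35*r*t**2 + 140*r*t + 5*t**3 - 20*t**2 = 5*(-4*r + t)*(-3*r + t)*(t - 4);  12*r**3*t - 48*r**3 + 5*r**2*t**2 - 20*r**2*t - 6*r*t**3 + 24*r*t**2 + t**4 - 4*t**3 = (r + t)*(-3*r + t)*(t - 4)*(-4*r + t)
Cancel the common factors (t - 4), (-3*r + t), (-4*r + t).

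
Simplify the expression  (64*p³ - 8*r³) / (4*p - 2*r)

16*p² + 8*p*r + 4*r²

Apply the difference-of-cubes factorisation and cancel (4*p - 2*r).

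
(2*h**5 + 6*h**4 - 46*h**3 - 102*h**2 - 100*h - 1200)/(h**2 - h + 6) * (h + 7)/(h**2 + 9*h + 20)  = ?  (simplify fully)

2*h**2 + 4*h - 70

Factor: 2*h**5 + 6*h**4 - 46*h**3 - 102*h**2 - 100*h - 1200 = 2*(h + 4)*(h - 5)*(h + 5)*(h**2 - h + 6);  h**2 + 9*h + 20 = (h + 5)*(h + 4)
Cancel the common factors (h**2 - h + 6), (h + 5), (h + 4).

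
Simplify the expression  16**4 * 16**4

16**4 = 2**16; 16**4 = 2**16
Combine exponents: 2**32

2**32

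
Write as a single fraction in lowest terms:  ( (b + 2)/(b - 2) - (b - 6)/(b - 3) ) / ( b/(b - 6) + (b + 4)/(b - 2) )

Numerator: (b + 2)/(b - 2) - (b - 6)/(b - 3) = (7*b - 18)/(b^2 - 5*b + 6)
Denominator: b/(b - 6) + (b + 4)/(b - 2) = (2*b^2 - 4*b - 24)/(b^2 - 8*b + 12)
Divide: ((7*b - 18)/(b^2 - 5*b + 6)) · ((b^2 - 8*b + 12)/(2*b^2 - 4*b - 24)) = (7*b^2 - 60*b + 108)/(2*b^3 - 10*b^2 - 12*b + 72)

(7*b^2 - 60*b + 108)/(2*b^3 - 10*b^2 - 12*b + 72)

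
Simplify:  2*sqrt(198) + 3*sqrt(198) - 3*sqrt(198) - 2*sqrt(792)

-6*sqrt(22)

2*sqrt(198) = 6*sqrt(22); 3*sqrt(198) = 9*sqrt(22); 3*sqrt(198) = 9*sqrt(22); 2*sqrt(792) = 12*sqrt(22)
Combine: (6 + 9 - 9 - 12)·sqrt(22) = -6*sqrt(22)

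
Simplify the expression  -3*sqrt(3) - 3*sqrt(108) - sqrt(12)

3*sqrt(3) = 3*sqrt(3); 3*sqrt(108) = 18*sqrt(3); sqrt(12) = 2*sqrt(3)
Combine: (-3 - 18 - 2)·sqrt(3) = -23*sqrt(3)

-23*sqrt(3)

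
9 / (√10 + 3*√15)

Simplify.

Multiply numerator and denominator by -√10 + 3*√15.
Denominator becomes 125; numerator becomes -9*√10 + 27*√15.

(-9*√10 + 27*√15)/125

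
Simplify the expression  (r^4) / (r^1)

r^3

Quotient: r^3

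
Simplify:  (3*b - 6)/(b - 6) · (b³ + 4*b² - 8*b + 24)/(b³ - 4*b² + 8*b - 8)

Factor: 3*b - 6 = 3·(b - 2);  b³ + 4*b² - 8*b + 24 = (b + 6)·(b² - 2*b + 4);  b³ - 4*b² + 8*b - 8 = (b - 2)·(b² - 2*b + 4)
Cancel the common factors (b² - 2*b + 4), (b - 2).

(3*b + 18)/(b - 6)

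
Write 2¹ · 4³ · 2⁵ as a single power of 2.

2¹ = 2^1; 4³ = 2^6; 2⁵ = 2^5
Combine exponents: 2^12

2^12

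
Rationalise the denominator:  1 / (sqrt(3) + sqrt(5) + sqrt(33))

(-31*sqrt(5) - 35*sqrt(3) + 6*sqrt(55) + 25*sqrt(33))/565

Group as (sqrt(3) + sqrt(5)) + sqrt(33); multiply by (sqrt(3) + sqrt(5)) - sqrt(33), then rationalise the remaining surd.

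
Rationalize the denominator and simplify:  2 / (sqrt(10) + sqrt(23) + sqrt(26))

Group as (sqrt(23) + sqrt(26)) + sqrt(10); multiply by (sqrt(23) + sqrt(26)) - sqrt(10), then rationalise the remaining surd.

(-8*sqrt(1495) + 14*sqrt(26) + 26*sqrt(23) + 78*sqrt(10))/871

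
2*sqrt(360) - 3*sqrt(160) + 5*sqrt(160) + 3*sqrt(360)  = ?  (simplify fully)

2*sqrt(360) = 12*sqrt(10); 3*sqrt(160) = 12*sqrt(10); 5*sqrt(160) = 20*sqrt(10); 3*sqrt(360) = 18*sqrt(10)
Combine: (12 - 12 + 20 + 18)·sqrt(10) = 38*sqrt(10)

38*sqrt(10)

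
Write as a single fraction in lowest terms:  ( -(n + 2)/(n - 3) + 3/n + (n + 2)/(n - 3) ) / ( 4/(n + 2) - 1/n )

(3*n + 6)/(3*n - 2)

Numerator: -(n + 2)/(n - 3) + 3/n + (n + 2)/(n - 3) = 3/n
Denominator: 4/(n + 2) - 1/n = (3*n - 2)/(n^2 + 2*n)
Divide: (3/n) · ((n^2 + 2*n)/(3*n - 2)) = (3*n + 6)/(3*n - 2)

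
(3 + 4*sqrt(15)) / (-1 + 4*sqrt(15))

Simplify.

(16*sqrt(15) + 243)/239

Multiply numerator and denominator by -4*sqrt(15) - 1.
Denominator becomes -239; numerator becomes -243 - 16*sqrt(15).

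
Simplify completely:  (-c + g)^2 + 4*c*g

Expand the square and combine the 4*c*g term.

(c + g)^2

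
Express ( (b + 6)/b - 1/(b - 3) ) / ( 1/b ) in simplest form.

(b^2 + 2*b - 18)/(b - 3)

Numerator: (b + 6)/b - 1/(b - 3) = (b^2 + 2*b - 18)/(b^2 - 3*b)
Denominator: 1/b = 1/b
Divide: ((b^2 + 2*b - 18)/(b^2 - 3*b)) · (b) = (b^2 + 2*b - 18)/(b - 3)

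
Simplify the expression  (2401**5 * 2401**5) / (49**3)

7**34

2401**5 = 7**20; 2401**5 = 7**20; 49**3 = 7**6
Combine exponents: 7**34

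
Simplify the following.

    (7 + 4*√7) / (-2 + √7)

5*√7 + 14

Multiply numerator and denominator by -√7 - 2.
Denominator becomes -3; numerator becomes -42 - 15*√7.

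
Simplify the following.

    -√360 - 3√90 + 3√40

-9*√10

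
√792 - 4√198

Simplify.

-6*√22

√792 = 6*√22; 4√198 = 12*√22
Combine: (6 - 12)·√22 = -6*√22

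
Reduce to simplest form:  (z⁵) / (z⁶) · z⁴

z³

Quotient: (z^-1)
Multiply by z⁴: add exponents.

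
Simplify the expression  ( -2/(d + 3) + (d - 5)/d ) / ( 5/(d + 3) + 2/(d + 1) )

Numerator: -2/(d + 3) + (d - 5)/d = (d^2 - 4*d - 15)/(d^2 + 3*d)
Denominator: 5/(d + 3) + 2/(d + 1) = (7*d + 11)/(d^2 + 4*d + 3)
Divide: ((d^2 - 4*d - 15)/(d^2 + 3*d)) · ((d^2 + 4*d + 3)/(7*d + 11)) = (d^3 - 3*d^2 - 19*d - 15)/(7*d^2 + 11*d)

(d^3 - 3*d^2 - 19*d - 15)/(7*d^2 + 11*d)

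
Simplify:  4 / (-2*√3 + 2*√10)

Multiply numerator and denominator by 2*√3 + 2*√10.
Denominator becomes 28; numerator becomes 8*√3 + 8*√10.

(2*√3 + 2*√10)/7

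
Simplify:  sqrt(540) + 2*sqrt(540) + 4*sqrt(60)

26*sqrt(15)

sqrt(540) = 6*sqrt(15); 2*sqrt(540) = 12*sqrt(15); 4*sqrt(60) = 8*sqrt(15)
Combine: (6 + 12 + 8)·sqrt(15) = 26*sqrt(15)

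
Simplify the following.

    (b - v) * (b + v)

Pair the conjugate factors: (b+v)(b-v) = b^2 - v^2.

b^2 - v^2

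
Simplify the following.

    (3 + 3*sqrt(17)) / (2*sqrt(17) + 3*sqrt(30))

Multiply numerator and denominator by -3*sqrt(30) + 2*sqrt(17).
Denominator becomes -202; numerator becomes -9*sqrt(510) - 9*sqrt(30) + 6*sqrt(17) + 102.

(-102 - 6*sqrt(17) + 9*sqrt(30) + 9*sqrt(510))/202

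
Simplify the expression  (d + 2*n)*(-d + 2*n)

-d^2 + 4*n^2

Product of conjugates: (P+Q)(P-Q) = P^2 - Q^2.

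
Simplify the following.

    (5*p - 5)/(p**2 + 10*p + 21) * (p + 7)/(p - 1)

5/(p + 3)

Factor: 5*p - 5 = 5*(p - 1);  p**2 + 10*p + 21 = (p + 3)*(p + 7)
Cancel the common factors (p - 1), (p + 7).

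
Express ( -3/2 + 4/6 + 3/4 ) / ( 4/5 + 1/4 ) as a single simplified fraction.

-5/63

Numerator: -3/2 + 4/6 + 3/4 = -1/12
Denominator: 4/5 + 1/4 = 21/20
Divide: (-1/12) · (20/21) = -5/63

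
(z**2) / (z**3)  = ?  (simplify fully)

Quotient: (z**-1)

1/z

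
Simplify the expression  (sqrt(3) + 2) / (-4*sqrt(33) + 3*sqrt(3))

(-8*sqrt(33) - 12*sqrt(11) - 6*sqrt(3) - 9)/501

Multiply numerator and denominator by 3*sqrt(3) + 4*sqrt(33).
Denominator becomes -501; numerator becomes 9 + 6*sqrt(3) + 12*sqrt(11) + 8*sqrt(33).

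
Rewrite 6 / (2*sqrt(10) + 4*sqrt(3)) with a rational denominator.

(-3*sqrt(10) + 6*sqrt(3))/2

Multiply numerator and denominator by -2*sqrt(10) + 4*sqrt(3).
Denominator becomes 8; numerator becomes -12*sqrt(10) + 24*sqrt(3).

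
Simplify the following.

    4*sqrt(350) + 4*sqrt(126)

32*sqrt(14)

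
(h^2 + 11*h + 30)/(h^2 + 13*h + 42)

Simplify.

(h + 5)/(h + 7)

Factor: h^2 + 11*h + 30 = (h + 5)*(h + 6);  h^2 + 13*h + 42 = (h + 7)*(h + 6)
Cancel the common factor (h + 6).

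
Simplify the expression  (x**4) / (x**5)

1/x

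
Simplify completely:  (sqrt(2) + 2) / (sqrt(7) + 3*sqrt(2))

(-2*sqrt(7) - sqrt(14) + 6 + 6*sqrt(2))/11

Multiply numerator and denominator by -sqrt(7) + 3*sqrt(2).
Denominator becomes 11; numerator becomes -2*sqrt(7) - sqrt(14) + 6 + 6*sqrt(2).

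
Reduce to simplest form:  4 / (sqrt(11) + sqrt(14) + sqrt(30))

(-16*sqrt(1155) - 20*sqrt(30) + 108*sqrt(14) + 132*sqrt(11))/591

Group as (sqrt(11) + sqrt(30)) + sqrt(14); multiply by (sqrt(11) + sqrt(30)) - sqrt(14), then rationalise the remaining surd.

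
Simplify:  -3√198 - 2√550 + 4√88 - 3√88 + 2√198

-11*√22

3√198 = 9*√22; 2√550 = 10*√22; 4√88 = 8*√22; 3√88 = 6*√22; 2√198 = 6*√22
Combine: (-9 - 10 + 8 - 6 + 6)·√22 = -11*√22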